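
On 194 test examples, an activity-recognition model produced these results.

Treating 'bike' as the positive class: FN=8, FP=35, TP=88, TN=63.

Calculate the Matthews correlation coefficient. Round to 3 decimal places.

0.581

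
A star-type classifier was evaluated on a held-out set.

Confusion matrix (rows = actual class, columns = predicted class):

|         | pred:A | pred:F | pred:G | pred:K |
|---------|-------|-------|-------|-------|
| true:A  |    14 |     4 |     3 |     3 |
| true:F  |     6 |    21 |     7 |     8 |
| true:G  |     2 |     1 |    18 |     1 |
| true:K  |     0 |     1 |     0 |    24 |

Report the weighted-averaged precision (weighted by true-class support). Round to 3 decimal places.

Per-class precision (TP/(TP+FP)):
  A: TP=14, FP=6+2+0=8 → 14/22 = 0.6364
  F: TP=21, FP=4+1+1=6 → 21/27 = 0.7778
  G: TP=18, FP=3+7+0=10 → 18/28 = 0.6429
  K: TP=24, FP=3+8+1=12 → 24/36 = 0.6667
Weighted-precision = Σ (supportᵢ/N)·precisionᵢ with N=113: (24/113)·0.6364 + (42/113)·0.7778 + (22/113)·0.6429 + (25/113)·0.6667 = 0.697

0.697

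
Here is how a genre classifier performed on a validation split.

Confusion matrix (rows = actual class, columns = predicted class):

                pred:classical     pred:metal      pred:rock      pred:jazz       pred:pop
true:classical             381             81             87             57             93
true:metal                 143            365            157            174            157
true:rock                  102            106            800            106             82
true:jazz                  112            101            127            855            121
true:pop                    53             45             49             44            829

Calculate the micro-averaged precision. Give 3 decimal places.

0.618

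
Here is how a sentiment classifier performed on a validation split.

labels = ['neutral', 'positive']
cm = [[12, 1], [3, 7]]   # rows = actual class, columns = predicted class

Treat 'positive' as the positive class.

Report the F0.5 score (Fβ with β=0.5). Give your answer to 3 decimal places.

0.833

Fβ = (1+β²)·TP / ((1+β²)·TP + β²·FN + FP), with β²=1/4
= 1.25·7 / (1.25·7 + 0.25·3 + 1) = 0.833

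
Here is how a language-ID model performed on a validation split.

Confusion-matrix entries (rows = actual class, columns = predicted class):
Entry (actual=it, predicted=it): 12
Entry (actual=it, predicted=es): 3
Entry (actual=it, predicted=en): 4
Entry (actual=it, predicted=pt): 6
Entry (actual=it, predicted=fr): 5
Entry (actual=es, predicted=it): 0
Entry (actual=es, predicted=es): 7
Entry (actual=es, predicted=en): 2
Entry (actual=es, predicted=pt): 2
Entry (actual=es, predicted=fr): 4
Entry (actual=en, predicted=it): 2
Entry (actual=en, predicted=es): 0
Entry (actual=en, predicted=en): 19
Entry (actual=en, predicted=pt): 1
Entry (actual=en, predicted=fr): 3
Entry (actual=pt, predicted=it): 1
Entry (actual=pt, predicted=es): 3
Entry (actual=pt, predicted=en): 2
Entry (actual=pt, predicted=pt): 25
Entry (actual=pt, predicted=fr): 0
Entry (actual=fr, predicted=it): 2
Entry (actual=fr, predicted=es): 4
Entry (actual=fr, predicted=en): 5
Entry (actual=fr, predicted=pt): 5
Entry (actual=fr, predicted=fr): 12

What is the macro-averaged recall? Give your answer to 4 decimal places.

0.5723

Per-class recall (TP/(TP+FN)):
  it: TP=12, FN=3+4+6+5=18 → 12/30 = 0.40000
  es: TP=7, FN=0+2+2+4=8 → 7/15 = 0.46667
  en: TP=19, FN=2+0+1+3=6 → 19/25 = 0.76000
  pt: TP=25, FN=1+3+2+0=6 → 25/31 = 0.80645
  fr: TP=12, FN=2+4+5+5=16 → 12/28 = 0.42857
Macro-recall = mean = (0.40000 + 0.46667 + 0.76000 + 0.80645 + 0.42857) / 5 = 0.5723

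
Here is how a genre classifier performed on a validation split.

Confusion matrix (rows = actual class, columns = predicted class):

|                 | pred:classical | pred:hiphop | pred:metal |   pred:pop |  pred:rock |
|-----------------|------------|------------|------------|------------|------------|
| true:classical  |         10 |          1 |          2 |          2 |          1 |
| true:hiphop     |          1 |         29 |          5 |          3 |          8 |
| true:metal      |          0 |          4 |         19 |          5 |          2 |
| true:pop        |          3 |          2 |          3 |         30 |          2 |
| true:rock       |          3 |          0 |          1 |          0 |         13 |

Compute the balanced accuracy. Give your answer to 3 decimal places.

0.681

Balanced accuracy = mean of per-class recall.
  classical: recall = 10/16 = 0.6250
  hiphop: recall = 29/46 = 0.6304
  metal: recall = 19/30 = 0.6333
  pop: recall = 30/40 = 0.7500
  rock: recall = 13/17 = 0.7647
Mean = (0.6250 + 0.6304 + 0.6333 + 0.7500 + 0.7647) / 5 = 0.681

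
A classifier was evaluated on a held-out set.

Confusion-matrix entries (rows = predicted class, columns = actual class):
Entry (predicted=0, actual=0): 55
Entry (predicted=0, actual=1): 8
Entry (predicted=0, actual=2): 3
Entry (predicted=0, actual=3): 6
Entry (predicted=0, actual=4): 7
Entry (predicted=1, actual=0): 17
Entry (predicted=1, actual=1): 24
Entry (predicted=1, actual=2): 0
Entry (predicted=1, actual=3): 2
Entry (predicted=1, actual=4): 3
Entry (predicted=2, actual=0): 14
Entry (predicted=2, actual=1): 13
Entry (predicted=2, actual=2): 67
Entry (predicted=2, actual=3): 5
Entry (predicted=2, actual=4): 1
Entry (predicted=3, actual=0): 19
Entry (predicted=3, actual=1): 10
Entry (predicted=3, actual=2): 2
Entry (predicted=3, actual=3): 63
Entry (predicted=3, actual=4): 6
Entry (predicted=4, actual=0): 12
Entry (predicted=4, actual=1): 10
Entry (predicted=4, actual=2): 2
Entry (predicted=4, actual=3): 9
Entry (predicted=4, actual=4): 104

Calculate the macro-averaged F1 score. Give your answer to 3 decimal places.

0.650

Per-class F1 score (2·TP/(2·TP+FP+FN)):
  0: TP=55, FP=8+3+6+7=24, FN=17+14+19+12=62 → 110/196 = 0.5612
  1: TP=24, FP=17+0+2+3=22, FN=8+13+10+10=41 → 48/111 = 0.4324
  2: TP=67, FP=14+13+5+1=33, FN=3+0+2+2=7 → 134/174 = 0.7701
  3: TP=63, FP=19+10+2+6=37, FN=6+2+5+9=22 → 126/185 = 0.6811
  4: TP=104, FP=12+10+2+9=33, FN=7+3+1+6=17 → 208/258 = 0.8062
Macro-F1 score = mean = (0.5612 + 0.4324 + 0.7701 + 0.6811 + 0.8062) / 5 = 0.650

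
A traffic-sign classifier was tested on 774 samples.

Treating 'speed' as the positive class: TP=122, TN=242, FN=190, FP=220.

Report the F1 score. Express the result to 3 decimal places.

Precision = TP/(TP+FP) = 122/342 = 0.3567
Recall = TP/(TP+FN) = 122/312 = 0.3910
F1 = 2·TP/(2·TP+FP+FN) = 244/654 = 0.373

0.373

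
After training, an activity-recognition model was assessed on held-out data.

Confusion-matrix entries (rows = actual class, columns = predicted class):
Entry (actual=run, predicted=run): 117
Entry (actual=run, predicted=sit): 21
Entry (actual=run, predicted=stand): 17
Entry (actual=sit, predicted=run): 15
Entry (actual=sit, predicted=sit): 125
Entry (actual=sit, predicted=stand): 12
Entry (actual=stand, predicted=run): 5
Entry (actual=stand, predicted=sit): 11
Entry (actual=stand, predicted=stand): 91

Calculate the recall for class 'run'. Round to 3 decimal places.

0.755

Treat 'run' as positive and all other classes as negative.
recall = TP/(TP+FN).
run: TP=117, FN=21+17=38 → 117/155 = 0.7548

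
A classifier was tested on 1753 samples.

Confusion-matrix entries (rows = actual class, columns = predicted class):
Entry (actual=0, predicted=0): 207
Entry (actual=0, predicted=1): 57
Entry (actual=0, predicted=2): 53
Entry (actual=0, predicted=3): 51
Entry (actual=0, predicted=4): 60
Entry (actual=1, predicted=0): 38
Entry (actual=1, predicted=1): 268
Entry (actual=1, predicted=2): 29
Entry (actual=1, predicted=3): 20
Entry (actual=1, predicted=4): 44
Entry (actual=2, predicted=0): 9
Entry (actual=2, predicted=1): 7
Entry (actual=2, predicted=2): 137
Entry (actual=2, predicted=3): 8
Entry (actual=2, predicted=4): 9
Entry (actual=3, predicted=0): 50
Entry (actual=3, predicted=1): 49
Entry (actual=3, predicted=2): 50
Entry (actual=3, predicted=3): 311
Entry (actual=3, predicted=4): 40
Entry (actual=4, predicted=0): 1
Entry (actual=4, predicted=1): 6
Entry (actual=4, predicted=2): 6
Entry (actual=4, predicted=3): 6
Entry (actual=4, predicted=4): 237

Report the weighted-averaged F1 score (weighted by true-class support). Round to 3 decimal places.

Per-class F1 score (2·TP/(2·TP+FP+FN)):
  0: TP=207, FP=38+9+50+1=98, FN=57+53+51+60=221 → 414/733 = 0.5648
  1: TP=268, FP=57+7+49+6=119, FN=38+29+20+44=131 → 536/786 = 0.6819
  2: TP=137, FP=53+29+50+6=138, FN=9+7+8+9=33 → 274/445 = 0.6157
  3: TP=311, FP=51+20+8+6=85, FN=50+49+50+40=189 → 622/896 = 0.6942
  4: TP=237, FP=60+44+9+40=153, FN=1+6+6+6=19 → 474/646 = 0.7337
Weighted-F1 score = Σ (supportᵢ/N)·F1 scoreᵢ with N=1753: (428/1753)·0.5648 + (399/1753)·0.6819 + (170/1753)·0.6157 + (500/1753)·0.6942 + (256/1753)·0.7337 = 0.658

0.658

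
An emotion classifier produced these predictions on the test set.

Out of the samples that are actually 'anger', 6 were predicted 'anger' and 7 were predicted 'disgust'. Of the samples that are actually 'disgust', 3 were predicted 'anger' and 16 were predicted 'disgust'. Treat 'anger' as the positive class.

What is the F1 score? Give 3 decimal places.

0.545

Precision = TP/(TP+FP) = 6/9 = 0.6667
Recall = TP/(TP+FN) = 6/13 = 0.4615
F1 = 2·TP/(2·TP+FP+FN) = 12/22 = 0.545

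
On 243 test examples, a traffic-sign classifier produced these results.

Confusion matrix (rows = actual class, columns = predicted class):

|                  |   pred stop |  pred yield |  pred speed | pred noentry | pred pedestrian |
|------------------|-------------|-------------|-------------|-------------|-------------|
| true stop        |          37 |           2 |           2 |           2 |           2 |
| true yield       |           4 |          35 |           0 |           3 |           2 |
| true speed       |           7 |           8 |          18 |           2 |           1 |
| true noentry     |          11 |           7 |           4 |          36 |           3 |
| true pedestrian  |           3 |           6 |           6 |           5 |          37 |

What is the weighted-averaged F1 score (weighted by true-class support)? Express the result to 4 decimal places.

Per-class F1 score (2·TP/(2·TP+FP+FN)):
  stop: TP=37, FP=4+7+11+3=25, FN=2+2+2+2=8 → 74/107 = 0.69159
  yield: TP=35, FP=2+8+7+6=23, FN=4+0+3+2=9 → 70/102 = 0.68627
  speed: TP=18, FP=2+0+4+6=12, FN=7+8+2+1=18 → 36/66 = 0.54545
  noentry: TP=36, FP=2+3+2+5=12, FN=11+7+4+3=25 → 72/109 = 0.66055
  pedestrian: TP=37, FP=2+2+1+3=8, FN=3+6+6+5=20 → 74/102 = 0.72549
Weighted-F1 score = Σ (supportᵢ/N)·F1 scoreᵢ with N=243: (45/243)·0.69159 + (44/243)·0.68627 + (36/243)·0.54545 + (61/243)·0.66055 + (57/243)·0.72549 = 0.6691

0.6691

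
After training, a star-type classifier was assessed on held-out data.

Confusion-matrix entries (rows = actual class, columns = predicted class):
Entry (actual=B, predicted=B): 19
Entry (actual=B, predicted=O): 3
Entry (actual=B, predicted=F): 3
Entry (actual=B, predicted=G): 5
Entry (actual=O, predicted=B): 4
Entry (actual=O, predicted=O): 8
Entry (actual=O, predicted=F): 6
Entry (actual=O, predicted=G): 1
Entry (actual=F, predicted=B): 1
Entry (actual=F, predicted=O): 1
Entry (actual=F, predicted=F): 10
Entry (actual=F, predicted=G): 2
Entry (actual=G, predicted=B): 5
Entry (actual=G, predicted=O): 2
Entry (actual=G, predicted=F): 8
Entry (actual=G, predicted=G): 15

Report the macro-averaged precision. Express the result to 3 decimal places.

Per-class precision (TP/(TP+FP)):
  B: TP=19, FP=4+1+5=10 → 19/29 = 0.6552
  O: TP=8, FP=3+1+2=6 → 8/14 = 0.5714
  F: TP=10, FP=3+6+8=17 → 10/27 = 0.3704
  G: TP=15, FP=5+1+2=8 → 15/23 = 0.6522
Macro-precision = mean = (0.6552 + 0.5714 + 0.3704 + 0.6522) / 4 = 0.562

0.562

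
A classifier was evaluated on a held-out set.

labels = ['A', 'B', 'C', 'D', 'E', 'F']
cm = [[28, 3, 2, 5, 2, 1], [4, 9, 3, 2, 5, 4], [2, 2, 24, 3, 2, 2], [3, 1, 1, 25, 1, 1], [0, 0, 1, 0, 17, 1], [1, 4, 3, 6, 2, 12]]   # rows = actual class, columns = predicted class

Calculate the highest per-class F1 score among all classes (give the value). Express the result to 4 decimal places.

0.7089

Per-class F1 score (2·TP/(2·TP+FP+FN)):
  A: TP=28, FP=4+2+3+0+1=10, FN=3+2+5+2+1=13 → 56/79 = 0.70886
  B: TP=9, FP=3+2+1+0+4=10, FN=4+3+2+5+4=18 → 18/46 = 0.39130
  C: TP=24, FP=2+3+1+1+3=10, FN=2+2+3+2+2=11 → 48/69 = 0.69565
  D: TP=25, FP=5+2+3+0+6=16, FN=3+1+1+1+1=7 → 50/73 = 0.68493
  E: TP=17, FP=2+5+2+1+2=12, FN=0+0+1+0+1=2 → 34/48 = 0.70833
  F: TP=12, FP=1+4+2+1+1=9, FN=1+4+3+6+2=16 → 24/49 = 0.48980
Highest is class 'A' with F1 score = 0.7089.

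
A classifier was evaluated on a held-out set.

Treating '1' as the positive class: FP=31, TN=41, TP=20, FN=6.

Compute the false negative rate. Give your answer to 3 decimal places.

0.231

FNR = FN/(FN+TP) = 6/(6+20) = 0.231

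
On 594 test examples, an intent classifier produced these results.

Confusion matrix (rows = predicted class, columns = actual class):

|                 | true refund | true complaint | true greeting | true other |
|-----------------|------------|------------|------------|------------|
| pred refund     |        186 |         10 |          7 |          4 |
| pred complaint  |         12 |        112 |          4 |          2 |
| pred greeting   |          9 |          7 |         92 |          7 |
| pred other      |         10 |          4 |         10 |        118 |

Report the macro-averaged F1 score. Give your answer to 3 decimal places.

Per-class F1 score (2·TP/(2·TP+FP+FN)):
  refund: TP=186, FP=10+7+4=21, FN=12+9+10=31 → 372/424 = 0.8774
  complaint: TP=112, FP=12+4+2=18, FN=10+7+4=21 → 224/263 = 0.8517
  greeting: TP=92, FP=9+7+7=23, FN=7+4+10=21 → 184/228 = 0.8070
  other: TP=118, FP=10+4+10=24, FN=4+2+7=13 → 236/273 = 0.8645
Macro-F1 score = mean = (0.8774 + 0.8517 + 0.8070 + 0.8645) / 4 = 0.850

0.850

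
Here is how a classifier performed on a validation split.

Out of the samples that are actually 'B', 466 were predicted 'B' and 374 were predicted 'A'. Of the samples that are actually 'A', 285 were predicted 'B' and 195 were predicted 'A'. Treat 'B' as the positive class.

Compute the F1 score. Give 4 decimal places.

Precision = TP/(TP+FP) = 466/751 = 0.6205
Recall = TP/(TP+FN) = 466/840 = 0.5548
F1 = 2·TP/(2·TP+FP+FN) = 932/1591 = 0.5858

0.5858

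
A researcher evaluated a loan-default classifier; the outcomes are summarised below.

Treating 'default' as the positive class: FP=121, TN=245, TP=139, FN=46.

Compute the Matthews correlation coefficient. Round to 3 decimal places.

MCC = (TP·TN − FP·FN) / √((TP+FP)(TP+FN)(TN+FP)(TN+FN))
Numerator = 139·245 − 121·46 = 28489
Denominator = √(260·185·366·291) = √5122938600 = 71574.7064
MCC = 28489 / 71574.7064 = 0.398

0.398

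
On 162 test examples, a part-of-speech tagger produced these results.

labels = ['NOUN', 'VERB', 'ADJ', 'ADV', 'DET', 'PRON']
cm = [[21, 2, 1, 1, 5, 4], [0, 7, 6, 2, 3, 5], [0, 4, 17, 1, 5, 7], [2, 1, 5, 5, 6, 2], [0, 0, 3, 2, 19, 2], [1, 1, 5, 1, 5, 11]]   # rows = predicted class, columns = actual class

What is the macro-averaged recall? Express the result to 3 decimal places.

Per-class recall (TP/(TP+FN)):
  NOUN: TP=21, FN=0+0+2+0+1=3 → 21/24 = 0.8750
  VERB: TP=7, FN=2+4+1+0+1=8 → 7/15 = 0.4667
  ADJ: TP=17, FN=1+6+5+3+5=20 → 17/37 = 0.4595
  ADV: TP=5, FN=1+2+1+2+1=7 → 5/12 = 0.4167
  DET: TP=19, FN=5+3+5+6+5=24 → 19/43 = 0.4419
  PRON: TP=11, FN=4+5+7+2+2=20 → 11/31 = 0.3548
Macro-recall = mean = (0.8750 + 0.4667 + 0.4595 + 0.4167 + 0.4419 + 0.3548) / 6 = 0.502

0.502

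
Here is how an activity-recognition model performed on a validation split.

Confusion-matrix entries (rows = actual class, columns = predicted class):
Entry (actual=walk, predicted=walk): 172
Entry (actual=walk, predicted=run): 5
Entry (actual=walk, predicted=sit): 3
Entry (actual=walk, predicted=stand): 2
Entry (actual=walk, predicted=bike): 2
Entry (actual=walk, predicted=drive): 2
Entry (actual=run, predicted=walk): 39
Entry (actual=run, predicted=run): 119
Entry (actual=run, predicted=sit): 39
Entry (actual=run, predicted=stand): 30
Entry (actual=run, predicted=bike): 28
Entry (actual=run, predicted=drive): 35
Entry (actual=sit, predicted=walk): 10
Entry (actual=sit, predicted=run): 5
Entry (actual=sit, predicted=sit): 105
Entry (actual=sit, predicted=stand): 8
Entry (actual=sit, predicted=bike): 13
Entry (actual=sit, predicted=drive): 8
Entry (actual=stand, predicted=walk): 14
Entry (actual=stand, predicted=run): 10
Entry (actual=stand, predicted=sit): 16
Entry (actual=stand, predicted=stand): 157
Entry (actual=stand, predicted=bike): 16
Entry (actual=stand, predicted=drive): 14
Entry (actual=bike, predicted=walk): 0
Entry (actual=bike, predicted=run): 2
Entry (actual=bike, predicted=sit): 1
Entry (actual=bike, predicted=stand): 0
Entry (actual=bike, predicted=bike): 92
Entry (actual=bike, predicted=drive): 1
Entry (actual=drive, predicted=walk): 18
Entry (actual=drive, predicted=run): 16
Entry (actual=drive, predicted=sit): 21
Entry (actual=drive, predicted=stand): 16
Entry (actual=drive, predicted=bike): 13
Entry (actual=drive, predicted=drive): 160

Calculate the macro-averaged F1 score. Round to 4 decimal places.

0.6760

Per-class F1 score (2·TP/(2·TP+FP+FN)):
  walk: TP=172, FP=39+10+14+0+18=81, FN=5+3+2+2+2=14 → 344/439 = 0.78360
  run: TP=119, FP=5+5+10+2+16=38, FN=39+39+30+28+35=171 → 238/447 = 0.53244
  sit: TP=105, FP=3+39+16+1+21=80, FN=10+5+8+13+8=44 → 210/334 = 0.62874
  stand: TP=157, FP=2+30+8+0+16=56, FN=14+10+16+16+14=70 → 314/440 = 0.71364
  bike: TP=92, FP=2+28+13+16+13=72, FN=0+2+1+0+1=4 → 184/260 = 0.70769
  drive: TP=160, FP=2+35+8+14+1=60, FN=18+16+21+16+13=84 → 320/464 = 0.68966
Macro-F1 score = mean = (0.78360 + 0.53244 + 0.62874 + 0.71364 + 0.70769 + 0.68966) / 6 = 0.6760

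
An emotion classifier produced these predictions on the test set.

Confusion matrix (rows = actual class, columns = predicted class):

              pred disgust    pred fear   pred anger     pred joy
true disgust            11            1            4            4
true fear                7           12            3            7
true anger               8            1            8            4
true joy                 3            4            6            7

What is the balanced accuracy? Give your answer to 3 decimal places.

0.424

Balanced accuracy = mean of per-class recall.
  disgust: recall = 11/20 = 0.5500
  fear: recall = 12/29 = 0.4138
  anger: recall = 8/21 = 0.3810
  joy: recall = 7/20 = 0.3500
Mean = (0.5500 + 0.4138 + 0.3810 + 0.3500) / 4 = 0.424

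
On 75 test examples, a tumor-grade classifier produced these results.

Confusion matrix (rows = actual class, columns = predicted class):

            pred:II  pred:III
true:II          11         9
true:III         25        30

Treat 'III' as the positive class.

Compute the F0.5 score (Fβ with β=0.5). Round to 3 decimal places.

Fβ = (1+β²)·TP / ((1+β²)·TP + β²·FN + FP), with β²=1/4
= 1.25·30 / (1.25·30 + 0.25·25 + 9) = 0.711

0.711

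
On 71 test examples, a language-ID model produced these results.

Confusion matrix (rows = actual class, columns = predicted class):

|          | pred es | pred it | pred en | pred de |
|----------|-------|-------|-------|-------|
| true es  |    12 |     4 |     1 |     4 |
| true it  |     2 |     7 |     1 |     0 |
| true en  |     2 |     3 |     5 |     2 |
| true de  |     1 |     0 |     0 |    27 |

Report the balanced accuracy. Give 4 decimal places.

Balanced accuracy = mean of per-class recall.
  es: recall = 12/21 = 0.57143
  it: recall = 7/10 = 0.70000
  en: recall = 5/12 = 0.41667
  de: recall = 27/28 = 0.96429
Mean = (0.57143 + 0.70000 + 0.41667 + 0.96429) / 4 = 0.6631

0.6631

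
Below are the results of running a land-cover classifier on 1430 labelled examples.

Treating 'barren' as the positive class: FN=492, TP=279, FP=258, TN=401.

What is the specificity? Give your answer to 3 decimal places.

0.608

Specificity = TN/(TN+FP) = 401/(401+258) = 0.608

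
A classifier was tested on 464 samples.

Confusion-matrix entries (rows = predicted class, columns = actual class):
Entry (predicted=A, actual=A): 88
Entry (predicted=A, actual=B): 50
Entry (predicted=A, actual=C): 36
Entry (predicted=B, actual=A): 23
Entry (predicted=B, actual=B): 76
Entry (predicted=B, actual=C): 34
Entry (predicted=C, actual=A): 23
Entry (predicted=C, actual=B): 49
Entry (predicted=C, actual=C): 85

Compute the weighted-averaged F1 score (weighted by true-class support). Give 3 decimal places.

Per-class F1 score (2·TP/(2·TP+FP+FN)):
  A: TP=88, FP=50+36=86, FN=23+23=46 → 176/308 = 0.5714
  B: TP=76, FP=23+34=57, FN=50+49=99 → 152/308 = 0.4935
  C: TP=85, FP=23+49=72, FN=36+34=70 → 170/312 = 0.5449
Weighted-F1 score = Σ (supportᵢ/N)·F1 scoreᵢ with N=464: (134/464)·0.5714 + (175/464)·0.4935 + (155/464)·0.5449 = 0.533

0.533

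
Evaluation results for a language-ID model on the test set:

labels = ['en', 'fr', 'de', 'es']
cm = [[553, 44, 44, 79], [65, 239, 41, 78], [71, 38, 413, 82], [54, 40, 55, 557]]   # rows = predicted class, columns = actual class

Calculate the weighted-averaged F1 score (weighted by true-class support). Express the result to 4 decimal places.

Per-class F1 score (2·TP/(2·TP+FP+FN)):
  en: TP=553, FP=44+44+79=167, FN=65+71+54=190 → 1106/1463 = 0.75598
  fr: TP=239, FP=65+41+78=184, FN=44+38+40=122 → 478/784 = 0.60969
  de: TP=413, FP=71+38+82=191, FN=44+41+55=140 → 826/1157 = 0.71392
  es: TP=557, FP=54+40+55=149, FN=79+78+82=239 → 1114/1502 = 0.74168
Weighted-F1 score = Σ (supportᵢ/N)·F1 scoreᵢ with N=2453: (743/2453)·0.75598 + (361/2453)·0.60969 + (553/2453)·0.71392 + (796/2453)·0.74168 = 0.7203

0.7203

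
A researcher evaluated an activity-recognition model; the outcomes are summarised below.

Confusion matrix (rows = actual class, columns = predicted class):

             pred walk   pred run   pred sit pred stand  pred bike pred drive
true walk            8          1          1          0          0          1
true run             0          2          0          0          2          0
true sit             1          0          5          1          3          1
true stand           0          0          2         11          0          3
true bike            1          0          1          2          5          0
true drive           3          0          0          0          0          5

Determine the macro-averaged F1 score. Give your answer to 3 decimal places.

0.592

Per-class F1 score (2·TP/(2·TP+FP+FN)):
  walk: TP=8, FP=0+1+0+1+3=5, FN=1+1+0+0+1=3 → 16/24 = 0.6667
  run: TP=2, FP=1+0+0+0+0=1, FN=0+0+0+2+0=2 → 4/7 = 0.5714
  sit: TP=5, FP=1+0+2+1+0=4, FN=1+0+1+3+1=6 → 10/20 = 0.5000
  stand: TP=11, FP=0+0+1+2+0=3, FN=0+0+2+0+3=5 → 22/30 = 0.7333
  bike: TP=5, FP=0+2+3+0+0=5, FN=1+0+1+2+0=4 → 10/19 = 0.5263
  drive: TP=5, FP=1+0+1+3+0=5, FN=3+0+0+0+0=3 → 10/18 = 0.5556
Macro-F1 score = mean = (0.6667 + 0.5714 + 0.5000 + 0.7333 + 0.5263 + 0.5556) / 6 = 0.592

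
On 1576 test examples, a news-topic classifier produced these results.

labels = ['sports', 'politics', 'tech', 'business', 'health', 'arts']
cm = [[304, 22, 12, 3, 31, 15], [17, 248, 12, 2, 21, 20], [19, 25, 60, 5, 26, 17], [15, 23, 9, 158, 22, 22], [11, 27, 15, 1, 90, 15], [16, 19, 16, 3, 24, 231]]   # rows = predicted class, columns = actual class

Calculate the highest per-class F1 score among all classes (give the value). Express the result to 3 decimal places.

Per-class F1 score (2·TP/(2·TP+FP+FN)):
  sports: TP=304, FP=22+12+3+31+15=83, FN=17+19+15+11+16=78 → 608/769 = 0.7906
  politics: TP=248, FP=17+12+2+21+20=72, FN=22+25+23+27+19=116 → 496/684 = 0.7251
  tech: TP=60, FP=19+25+5+26+17=92, FN=12+12+9+15+16=64 → 120/276 = 0.4348
  business: TP=158, FP=15+23+9+22+22=91, FN=3+2+5+1+3=14 → 316/421 = 0.7506
  health: TP=90, FP=11+27+15+1+15=69, FN=31+21+26+22+24=124 → 180/373 = 0.4826
  arts: TP=231, FP=16+19+16+3+24=78, FN=15+20+17+22+15=89 → 462/629 = 0.7345
Highest is class 'sports' with F1 score = 0.791.

0.791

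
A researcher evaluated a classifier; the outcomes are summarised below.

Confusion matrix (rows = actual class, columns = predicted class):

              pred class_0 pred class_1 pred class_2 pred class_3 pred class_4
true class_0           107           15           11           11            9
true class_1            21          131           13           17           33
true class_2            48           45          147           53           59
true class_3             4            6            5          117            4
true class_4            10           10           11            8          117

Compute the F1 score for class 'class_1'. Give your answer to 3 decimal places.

0.621

F1 score = 2·TP/(2·TP+FP+FN).
class_1: TP=131, FP=15+45+6+10=76, FN=21+13+17+33=84 → 262/422 = 0.6209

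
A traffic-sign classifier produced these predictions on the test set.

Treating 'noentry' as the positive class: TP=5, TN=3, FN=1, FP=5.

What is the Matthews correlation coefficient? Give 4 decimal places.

MCC = (TP·TN − FP·FN) / √((TP+FP)(TP+FN)(TN+FP)(TN+FN))
Numerator = 5·3 − 5·1 = 10
Denominator = √(10·6·8·4) = √1920 = 43.8178
MCC = 10 / 43.8178 = 0.2282

0.2282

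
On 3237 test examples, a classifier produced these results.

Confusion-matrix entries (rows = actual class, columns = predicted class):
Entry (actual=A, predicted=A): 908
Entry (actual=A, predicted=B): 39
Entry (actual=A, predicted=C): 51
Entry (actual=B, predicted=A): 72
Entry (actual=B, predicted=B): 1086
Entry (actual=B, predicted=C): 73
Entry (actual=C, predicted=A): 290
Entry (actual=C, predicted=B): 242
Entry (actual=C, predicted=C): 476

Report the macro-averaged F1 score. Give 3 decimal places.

Per-class F1 score (2·TP/(2·TP+FP+FN)):
  A: TP=908, FP=72+290=362, FN=39+51=90 → 1816/2268 = 0.8007
  B: TP=1086, FP=39+242=281, FN=72+73=145 → 2172/2598 = 0.8360
  C: TP=476, FP=51+73=124, FN=290+242=532 → 952/1608 = 0.5920
Macro-F1 score = mean = (0.8007 + 0.8360 + 0.5920) / 3 = 0.743

0.743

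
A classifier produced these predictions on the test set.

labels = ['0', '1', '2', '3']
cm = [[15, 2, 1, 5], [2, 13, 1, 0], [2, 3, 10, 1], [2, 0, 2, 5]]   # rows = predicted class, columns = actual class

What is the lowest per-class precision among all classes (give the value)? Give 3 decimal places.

0.556

Per-class precision (TP/(TP+FP)):
  0: TP=15, FP=2+1+5=8 → 15/23 = 0.6522
  1: TP=13, FP=2+1+0=3 → 13/16 = 0.8125
  2: TP=10, FP=2+3+1=6 → 10/16 = 0.6250
  3: TP=5, FP=2+0+2=4 → 5/9 = 0.5556
Lowest is class '3' with precision = 0.556.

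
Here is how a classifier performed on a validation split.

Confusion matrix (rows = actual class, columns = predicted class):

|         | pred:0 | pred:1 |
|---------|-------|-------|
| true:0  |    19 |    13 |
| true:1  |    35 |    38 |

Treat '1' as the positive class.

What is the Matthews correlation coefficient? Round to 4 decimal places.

MCC = (TP·TN − FP·FN) / √((TP+FP)(TP+FN)(TN+FP)(TN+FN))
Numerator = 38·19 − 13·35 = 267
Denominator = √(51·73·32·54) = √6433344 = 2536.4038
MCC = 267 / 2536.4038 = 0.1053

0.1053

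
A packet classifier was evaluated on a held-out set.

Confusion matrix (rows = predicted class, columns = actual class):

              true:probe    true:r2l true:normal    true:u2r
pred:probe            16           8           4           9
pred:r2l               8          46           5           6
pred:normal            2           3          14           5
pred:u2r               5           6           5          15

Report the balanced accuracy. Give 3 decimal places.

0.544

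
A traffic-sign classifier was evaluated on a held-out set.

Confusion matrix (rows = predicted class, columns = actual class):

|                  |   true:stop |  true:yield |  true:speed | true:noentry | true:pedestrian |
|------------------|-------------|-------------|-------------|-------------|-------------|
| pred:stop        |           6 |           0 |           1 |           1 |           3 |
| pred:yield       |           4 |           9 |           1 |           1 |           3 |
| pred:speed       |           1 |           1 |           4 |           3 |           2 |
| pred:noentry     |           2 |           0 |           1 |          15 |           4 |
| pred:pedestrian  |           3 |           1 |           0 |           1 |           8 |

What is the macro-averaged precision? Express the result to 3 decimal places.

Per-class precision (TP/(TP+FP)):
  stop: TP=6, FP=0+1+1+3=5 → 6/11 = 0.5455
  yield: TP=9, FP=4+1+1+3=9 → 9/18 = 0.5000
  speed: TP=4, FP=1+1+3+2=7 → 4/11 = 0.3636
  noentry: TP=15, FP=2+0+1+4=7 → 15/22 = 0.6818
  pedestrian: TP=8, FP=3+1+0+1=5 → 8/13 = 0.6154
Macro-precision = mean = (0.5455 + 0.5000 + 0.3636 + 0.6818 + 0.6154) / 5 = 0.541

0.541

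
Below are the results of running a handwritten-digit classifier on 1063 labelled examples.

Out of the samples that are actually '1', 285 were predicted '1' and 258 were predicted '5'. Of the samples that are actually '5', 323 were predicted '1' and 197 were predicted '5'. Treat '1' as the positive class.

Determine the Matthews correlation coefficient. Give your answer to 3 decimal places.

-0.097

MCC = (TP·TN − FP·FN) / √((TP+FP)(TP+FN)(TN+FP)(TN+FN))
Numerator = 285·197 − 323·258 = -27189
Denominator = √(608·543·520·455) = √78112070400 = 279485.3671
MCC = -27189 / 279485.3671 = -0.097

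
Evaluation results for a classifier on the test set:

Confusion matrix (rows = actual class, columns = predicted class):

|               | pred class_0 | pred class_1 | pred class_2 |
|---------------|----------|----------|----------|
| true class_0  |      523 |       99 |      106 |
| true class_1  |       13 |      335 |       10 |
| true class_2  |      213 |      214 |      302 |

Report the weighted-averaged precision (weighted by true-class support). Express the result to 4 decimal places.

Per-class precision (TP/(TP+FP)):
  class_0: TP=523, FP=13+213=226 → 523/749 = 0.69826
  class_1: TP=335, FP=99+214=313 → 335/648 = 0.51698
  class_2: TP=302, FP=106+10=116 → 302/418 = 0.72249
Weighted-precision = Σ (supportᵢ/N)·precisionᵢ with N=1815: (728/1815)·0.69826 + (358/1815)·0.51698 + (729/1815)·0.72249 = 0.6722

0.6722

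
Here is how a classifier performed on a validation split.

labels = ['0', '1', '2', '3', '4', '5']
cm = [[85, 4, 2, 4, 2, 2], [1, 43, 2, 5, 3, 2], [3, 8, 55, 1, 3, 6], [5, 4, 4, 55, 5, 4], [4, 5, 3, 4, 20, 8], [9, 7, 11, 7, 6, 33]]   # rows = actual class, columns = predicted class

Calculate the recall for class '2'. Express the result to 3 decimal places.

0.724

Treat '2' as positive and all other classes as negative.
recall = TP/(TP+FN).
2: TP=55, FN=3+8+1+3+6=21 → 55/76 = 0.7237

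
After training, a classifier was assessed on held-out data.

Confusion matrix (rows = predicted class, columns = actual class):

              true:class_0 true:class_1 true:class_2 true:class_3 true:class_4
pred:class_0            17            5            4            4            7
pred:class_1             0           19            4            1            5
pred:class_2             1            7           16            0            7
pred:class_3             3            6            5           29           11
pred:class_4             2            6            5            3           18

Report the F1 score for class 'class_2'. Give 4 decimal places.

Take TP from the diagonal, FP from the rest of the 'class_2' prediction marginal, FN from the rest of the 'class_2' actual marginal.
F1 score = 2·TP/(2·TP+FP+FN).
class_2: TP=16, FP=1+7+0+7=15, FN=4+4+5+5=18 → 32/65 = 0.49231

0.4923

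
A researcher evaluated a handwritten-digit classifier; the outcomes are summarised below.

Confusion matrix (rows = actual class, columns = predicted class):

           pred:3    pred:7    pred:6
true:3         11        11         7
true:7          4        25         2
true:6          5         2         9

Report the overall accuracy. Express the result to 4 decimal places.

Accuracy = trace / total = (11+25+9=45) / 76 = 45/76 = 0.5921

0.5921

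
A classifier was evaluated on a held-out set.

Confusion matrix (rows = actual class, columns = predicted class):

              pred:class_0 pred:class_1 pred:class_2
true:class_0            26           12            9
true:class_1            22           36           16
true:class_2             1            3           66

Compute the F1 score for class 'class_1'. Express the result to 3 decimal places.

0.576

Treat 'class_1' as positive and all other classes as negative.
F1 score = 2·TP/(2·TP+FP+FN).
class_1: TP=36, FP=12+3=15, FN=22+16=38 → 72/125 = 0.5760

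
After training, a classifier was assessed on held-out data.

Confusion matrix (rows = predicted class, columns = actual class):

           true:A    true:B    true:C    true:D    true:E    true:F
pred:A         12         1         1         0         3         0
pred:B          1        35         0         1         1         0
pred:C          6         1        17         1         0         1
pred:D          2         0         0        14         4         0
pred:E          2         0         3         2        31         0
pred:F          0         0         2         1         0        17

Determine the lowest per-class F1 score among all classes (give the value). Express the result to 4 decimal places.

0.6000

Per-class F1 score (2·TP/(2·TP+FP+FN)):
  A: TP=12, FP=1+1+0+3+0=5, FN=1+6+2+2+0=11 → 24/40 = 0.60000
  B: TP=35, FP=1+0+1+1+0=3, FN=1+1+0+0+0=2 → 70/75 = 0.93333
  C: TP=17, FP=6+1+1+0+1=9, FN=1+0+0+3+2=6 → 34/49 = 0.69388
  D: TP=14, FP=2+0+0+4+0=6, FN=0+1+1+2+1=5 → 28/39 = 0.71795
  E: TP=31, FP=2+0+3+2+0=7, FN=3+1+0+4+0=8 → 62/77 = 0.80519
  F: TP=17, FP=0+0+2+1+0=3, FN=0+0+1+0+0=1 → 34/38 = 0.89474
Lowest is class 'A' with F1 score = 0.6000.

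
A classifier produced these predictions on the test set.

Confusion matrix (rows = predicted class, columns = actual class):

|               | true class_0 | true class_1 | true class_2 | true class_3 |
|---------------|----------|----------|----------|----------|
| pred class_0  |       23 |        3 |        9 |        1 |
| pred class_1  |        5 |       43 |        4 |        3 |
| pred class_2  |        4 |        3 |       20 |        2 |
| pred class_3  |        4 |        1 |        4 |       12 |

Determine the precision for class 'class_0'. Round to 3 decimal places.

Treat 'class_0' as positive and all other classes as negative.
precision = TP/(TP+FP).
class_0: TP=23, FP=3+9+1=13 → 23/36 = 0.6389

0.639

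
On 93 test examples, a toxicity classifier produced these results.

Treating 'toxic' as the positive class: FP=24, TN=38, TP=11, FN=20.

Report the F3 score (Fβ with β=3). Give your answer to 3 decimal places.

0.350

Fβ = (1+β²)·TP / ((1+β²)·TP + β²·FN + FP), with β²=9
= 10·11 / (10·11 + 9·20 + 24) = 0.350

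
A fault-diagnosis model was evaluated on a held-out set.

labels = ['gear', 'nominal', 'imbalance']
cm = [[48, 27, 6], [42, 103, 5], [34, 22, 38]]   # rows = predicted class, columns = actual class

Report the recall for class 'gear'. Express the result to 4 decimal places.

Treat 'gear' as positive and all other classes as negative.
recall = TP/(TP+FN).
gear: TP=48, FN=42+34=76 → 48/124 = 0.38710

0.3871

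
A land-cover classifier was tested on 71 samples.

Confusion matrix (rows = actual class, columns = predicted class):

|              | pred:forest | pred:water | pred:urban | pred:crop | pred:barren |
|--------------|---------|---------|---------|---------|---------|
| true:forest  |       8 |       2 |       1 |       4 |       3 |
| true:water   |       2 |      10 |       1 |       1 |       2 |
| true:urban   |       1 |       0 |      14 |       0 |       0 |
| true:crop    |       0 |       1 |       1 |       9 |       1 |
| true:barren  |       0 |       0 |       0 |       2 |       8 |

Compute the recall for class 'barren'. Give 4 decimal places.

0.8000

Treat 'barren' as positive and all other classes as negative.
recall = TP/(TP+FN).
barren: TP=8, FN=0+0+0+2=2 → 8/10 = 0.80000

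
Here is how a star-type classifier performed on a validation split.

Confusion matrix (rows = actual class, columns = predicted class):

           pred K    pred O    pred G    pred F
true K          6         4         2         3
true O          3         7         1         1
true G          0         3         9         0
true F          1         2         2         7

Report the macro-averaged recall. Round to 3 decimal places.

Per-class recall (TP/(TP+FN)):
  K: TP=6, FN=4+2+3=9 → 6/15 = 0.4000
  O: TP=7, FN=3+1+1=5 → 7/12 = 0.5833
  G: TP=9, FN=0+3+0=3 → 9/12 = 0.7500
  F: TP=7, FN=1+2+2=5 → 7/12 = 0.5833
Macro-recall = mean = (0.4000 + 0.5833 + 0.7500 + 0.5833) / 4 = 0.579

0.579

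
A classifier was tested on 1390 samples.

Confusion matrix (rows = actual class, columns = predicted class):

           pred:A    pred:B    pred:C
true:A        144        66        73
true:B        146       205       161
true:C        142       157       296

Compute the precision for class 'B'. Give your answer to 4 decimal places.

precision = TP/(TP+FP).
B: TP=205, FP=66+157=223 → 205/428 = 0.47897

0.4790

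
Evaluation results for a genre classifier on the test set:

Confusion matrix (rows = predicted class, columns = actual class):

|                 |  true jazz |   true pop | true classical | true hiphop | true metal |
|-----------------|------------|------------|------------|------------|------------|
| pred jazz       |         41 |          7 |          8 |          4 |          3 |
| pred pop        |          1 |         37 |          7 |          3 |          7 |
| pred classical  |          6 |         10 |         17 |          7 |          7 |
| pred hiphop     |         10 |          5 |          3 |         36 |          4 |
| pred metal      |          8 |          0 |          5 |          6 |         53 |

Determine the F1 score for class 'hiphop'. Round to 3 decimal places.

0.632

Take TP from the diagonal, FP from the rest of the 'hiphop' prediction marginal, FN from the rest of the 'hiphop' actual marginal.
F1 score = 2·TP/(2·TP+FP+FN).
hiphop: TP=36, FP=10+5+3+4=22, FN=4+3+7+6=20 → 72/114 = 0.6316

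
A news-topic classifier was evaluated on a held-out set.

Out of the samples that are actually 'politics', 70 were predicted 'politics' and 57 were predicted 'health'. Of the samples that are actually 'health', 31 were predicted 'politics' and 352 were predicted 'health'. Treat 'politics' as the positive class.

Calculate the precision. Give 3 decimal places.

Precision = TP/(TP+FP) = 70/(70+31) = 70/101 = 0.693

0.693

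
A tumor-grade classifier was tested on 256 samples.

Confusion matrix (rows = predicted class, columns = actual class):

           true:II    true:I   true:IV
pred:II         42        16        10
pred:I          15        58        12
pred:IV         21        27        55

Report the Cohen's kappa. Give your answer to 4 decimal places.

Observed agreement pₒ = trace/N = 155/256 = 0.60547
Expected agreement pₑ = Σ (rowᵢ·colᵢ)/N² = (78·68 + 101·85 + 77·103)/256² = 0.33295
κ = (pₒ − pₑ)/(1 − pₑ) = (0.60547 − 0.33295)/(1 − 0.33295) = 0.4085

0.4085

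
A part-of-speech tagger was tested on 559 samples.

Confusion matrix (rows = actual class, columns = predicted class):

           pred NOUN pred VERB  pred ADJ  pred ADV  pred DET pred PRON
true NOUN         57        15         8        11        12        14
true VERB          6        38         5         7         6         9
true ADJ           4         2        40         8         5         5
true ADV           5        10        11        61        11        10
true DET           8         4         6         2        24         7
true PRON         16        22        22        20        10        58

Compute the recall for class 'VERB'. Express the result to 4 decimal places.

recall = TP/(TP+FN).
VERB: TP=38, FN=6+5+7+6+9=33 → 38/71 = 0.53521

0.5352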